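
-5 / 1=-5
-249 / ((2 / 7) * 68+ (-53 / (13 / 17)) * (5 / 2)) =15106 / 9333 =1.62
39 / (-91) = -3 / 7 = -0.43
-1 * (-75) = 75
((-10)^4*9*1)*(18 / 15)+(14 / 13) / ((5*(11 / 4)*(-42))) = 231659996 / 2145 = 108000.00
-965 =-965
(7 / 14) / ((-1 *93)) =-1 / 186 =-0.01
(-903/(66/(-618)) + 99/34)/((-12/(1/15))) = -210893/4488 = -46.99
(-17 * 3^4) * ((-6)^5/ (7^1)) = 10707552/ 7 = 1529650.29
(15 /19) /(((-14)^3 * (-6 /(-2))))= -5 /52136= -0.00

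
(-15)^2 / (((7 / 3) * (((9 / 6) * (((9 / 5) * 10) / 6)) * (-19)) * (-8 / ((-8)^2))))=1200 / 133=9.02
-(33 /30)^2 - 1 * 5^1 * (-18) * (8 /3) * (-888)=-21312121 /100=-213121.21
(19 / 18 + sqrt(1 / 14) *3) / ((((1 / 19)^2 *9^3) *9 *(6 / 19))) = 6859 *sqrt(14) / 183708 + 130321 / 708588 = 0.32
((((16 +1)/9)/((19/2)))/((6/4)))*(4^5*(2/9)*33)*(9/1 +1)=15319040/1539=9953.89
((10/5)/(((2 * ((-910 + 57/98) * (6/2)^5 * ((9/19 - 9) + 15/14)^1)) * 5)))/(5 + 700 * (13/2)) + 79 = 77268816748188643/978086287951425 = 79.00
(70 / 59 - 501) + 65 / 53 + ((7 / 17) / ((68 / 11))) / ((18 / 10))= -16219485233 / 32533308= -498.55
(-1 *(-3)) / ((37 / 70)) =210 / 37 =5.68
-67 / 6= -11.17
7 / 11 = 0.64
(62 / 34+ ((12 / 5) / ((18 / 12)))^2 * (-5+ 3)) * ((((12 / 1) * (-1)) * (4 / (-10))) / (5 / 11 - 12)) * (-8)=-2958912 / 269875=-10.96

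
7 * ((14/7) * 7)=98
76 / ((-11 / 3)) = -228 / 11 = -20.73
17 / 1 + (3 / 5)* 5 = 20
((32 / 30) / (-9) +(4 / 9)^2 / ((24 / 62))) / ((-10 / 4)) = -952 / 6075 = -0.16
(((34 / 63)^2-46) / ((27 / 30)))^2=3291249072400 / 1275989841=2579.37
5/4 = 1.25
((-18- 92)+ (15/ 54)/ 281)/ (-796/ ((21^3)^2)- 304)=1060402790475/ 2930594137592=0.36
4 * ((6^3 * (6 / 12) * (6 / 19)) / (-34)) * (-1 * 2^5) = 41472 / 323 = 128.40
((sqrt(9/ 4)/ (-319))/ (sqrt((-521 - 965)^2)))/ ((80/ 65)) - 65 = -985990759/ 15169088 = -65.00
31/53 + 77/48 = 5569/2544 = 2.19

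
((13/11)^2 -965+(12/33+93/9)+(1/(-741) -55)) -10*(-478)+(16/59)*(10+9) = 6660540505/1763333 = 3777.24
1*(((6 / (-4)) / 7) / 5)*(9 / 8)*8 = -27 / 70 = -0.39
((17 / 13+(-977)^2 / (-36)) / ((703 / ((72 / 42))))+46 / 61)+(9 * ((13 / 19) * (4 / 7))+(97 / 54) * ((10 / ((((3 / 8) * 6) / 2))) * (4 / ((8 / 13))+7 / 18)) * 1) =49.61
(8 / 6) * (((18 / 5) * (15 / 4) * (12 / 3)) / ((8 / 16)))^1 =144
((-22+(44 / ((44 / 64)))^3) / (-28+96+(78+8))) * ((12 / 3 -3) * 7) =131061 / 11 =11914.64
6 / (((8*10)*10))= 0.01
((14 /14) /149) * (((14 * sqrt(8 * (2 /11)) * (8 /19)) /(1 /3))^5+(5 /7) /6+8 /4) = 29618.33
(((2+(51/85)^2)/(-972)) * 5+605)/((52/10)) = 2940241/25272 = 116.34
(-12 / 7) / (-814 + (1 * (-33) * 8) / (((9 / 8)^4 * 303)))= 3975966 / 1889182757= 0.00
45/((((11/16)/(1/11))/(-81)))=-58320/121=-481.98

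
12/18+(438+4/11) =14488/33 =439.03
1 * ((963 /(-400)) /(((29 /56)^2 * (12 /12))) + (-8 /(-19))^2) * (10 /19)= -133584856 /28842095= -4.63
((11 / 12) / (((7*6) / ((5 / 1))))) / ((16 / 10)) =275 / 4032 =0.07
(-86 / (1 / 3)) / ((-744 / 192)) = 2064 / 31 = 66.58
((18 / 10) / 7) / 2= 9 / 70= 0.13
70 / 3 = 23.33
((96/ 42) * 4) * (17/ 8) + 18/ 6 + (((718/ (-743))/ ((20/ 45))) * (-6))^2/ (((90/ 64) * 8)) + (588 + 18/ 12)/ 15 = 594001589/ 7728686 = 76.86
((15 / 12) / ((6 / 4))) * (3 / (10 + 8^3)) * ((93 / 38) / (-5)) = -31 / 13224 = -0.00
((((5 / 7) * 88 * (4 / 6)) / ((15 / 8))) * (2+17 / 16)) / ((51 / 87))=17864 / 153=116.76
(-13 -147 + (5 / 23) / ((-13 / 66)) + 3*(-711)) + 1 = -685638 / 299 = -2293.10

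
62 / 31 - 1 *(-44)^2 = -1934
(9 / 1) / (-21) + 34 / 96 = -25 / 336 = -0.07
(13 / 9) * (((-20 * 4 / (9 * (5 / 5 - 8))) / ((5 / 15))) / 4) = 260 / 189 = 1.38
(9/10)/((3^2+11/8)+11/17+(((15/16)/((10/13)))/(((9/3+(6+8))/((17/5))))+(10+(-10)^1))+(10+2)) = 2448/63283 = 0.04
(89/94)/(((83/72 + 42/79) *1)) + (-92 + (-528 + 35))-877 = -658095718/450307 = -1461.44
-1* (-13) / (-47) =-13 / 47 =-0.28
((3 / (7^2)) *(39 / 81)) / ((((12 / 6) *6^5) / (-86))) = -559 / 3429216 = -0.00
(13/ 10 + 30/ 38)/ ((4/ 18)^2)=32157/ 760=42.31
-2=-2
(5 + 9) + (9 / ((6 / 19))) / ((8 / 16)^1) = 71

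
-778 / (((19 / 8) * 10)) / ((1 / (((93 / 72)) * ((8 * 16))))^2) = -765601792 / 855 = -895440.69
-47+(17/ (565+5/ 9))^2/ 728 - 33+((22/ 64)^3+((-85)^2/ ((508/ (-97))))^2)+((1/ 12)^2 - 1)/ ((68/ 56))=90706641570542354996088217/ 47661287868356198400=1903151.29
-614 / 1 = -614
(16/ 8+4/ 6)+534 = 1610/ 3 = 536.67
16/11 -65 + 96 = 357/11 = 32.45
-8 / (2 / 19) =-76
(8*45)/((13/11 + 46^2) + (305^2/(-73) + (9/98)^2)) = 0.43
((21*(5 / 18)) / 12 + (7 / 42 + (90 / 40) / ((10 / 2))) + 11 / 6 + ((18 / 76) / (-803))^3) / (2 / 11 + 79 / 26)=12200167322840237 / 13380948447566535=0.91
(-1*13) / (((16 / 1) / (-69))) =897 / 16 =56.06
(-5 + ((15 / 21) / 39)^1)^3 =-2515456000 / 20346417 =-123.63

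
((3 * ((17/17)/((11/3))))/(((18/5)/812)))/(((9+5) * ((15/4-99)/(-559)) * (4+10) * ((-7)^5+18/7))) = -162110/492991521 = -0.00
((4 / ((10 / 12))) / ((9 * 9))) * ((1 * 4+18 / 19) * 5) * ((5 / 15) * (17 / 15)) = 0.55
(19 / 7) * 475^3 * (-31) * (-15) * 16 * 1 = 15149816250000 / 7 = 2164259464285.71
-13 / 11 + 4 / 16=-41 / 44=-0.93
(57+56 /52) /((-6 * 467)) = -755 /36426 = -0.02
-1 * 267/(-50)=267/50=5.34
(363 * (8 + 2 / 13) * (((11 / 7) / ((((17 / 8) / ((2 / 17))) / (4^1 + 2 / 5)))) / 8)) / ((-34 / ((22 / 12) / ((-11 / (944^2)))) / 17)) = 1382994950656 / 131495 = 10517471.77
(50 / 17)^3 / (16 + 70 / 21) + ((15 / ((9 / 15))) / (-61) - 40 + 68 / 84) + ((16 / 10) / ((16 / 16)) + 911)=797870059051 / 912565185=874.32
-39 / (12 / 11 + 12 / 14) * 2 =-40.04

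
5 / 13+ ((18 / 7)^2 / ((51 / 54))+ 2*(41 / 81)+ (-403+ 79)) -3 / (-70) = -2767922449 / 8771490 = -315.56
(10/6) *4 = 20/3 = 6.67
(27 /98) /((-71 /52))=-702 /3479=-0.20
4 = 4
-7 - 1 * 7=-14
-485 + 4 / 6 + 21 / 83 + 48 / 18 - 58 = -134314 / 249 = -539.41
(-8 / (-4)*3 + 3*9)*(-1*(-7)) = 231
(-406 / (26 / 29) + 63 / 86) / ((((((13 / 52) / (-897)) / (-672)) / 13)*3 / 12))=-2437480071936 / 43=-56685583068.28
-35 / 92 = -0.38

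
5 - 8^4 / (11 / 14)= -57289 / 11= -5208.09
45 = 45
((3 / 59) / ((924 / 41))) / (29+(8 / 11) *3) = 41 / 566636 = 0.00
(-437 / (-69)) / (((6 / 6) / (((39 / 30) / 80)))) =247 / 2400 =0.10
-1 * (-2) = 2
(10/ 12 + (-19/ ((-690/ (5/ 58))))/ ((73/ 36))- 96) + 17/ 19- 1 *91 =-1028396113/ 5550774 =-185.27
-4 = -4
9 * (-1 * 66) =-594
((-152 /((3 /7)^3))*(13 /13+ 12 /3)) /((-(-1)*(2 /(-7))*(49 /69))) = 428260 /9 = 47584.44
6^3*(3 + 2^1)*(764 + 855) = 1748520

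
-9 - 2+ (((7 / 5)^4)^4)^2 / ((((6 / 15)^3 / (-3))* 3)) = -741179.87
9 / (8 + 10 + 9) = 0.33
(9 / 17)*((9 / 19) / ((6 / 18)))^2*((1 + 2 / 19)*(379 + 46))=3444525 / 6859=502.19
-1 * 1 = -1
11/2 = 5.50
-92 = -92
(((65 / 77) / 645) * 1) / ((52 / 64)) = 16 / 9933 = 0.00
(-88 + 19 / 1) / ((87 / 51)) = -1173 / 29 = -40.45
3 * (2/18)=1/3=0.33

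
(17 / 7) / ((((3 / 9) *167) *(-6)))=-17 / 2338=-0.01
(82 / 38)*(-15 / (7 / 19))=-615 / 7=-87.86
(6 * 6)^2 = 1296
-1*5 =-5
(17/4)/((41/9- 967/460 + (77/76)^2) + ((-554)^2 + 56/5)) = 0.00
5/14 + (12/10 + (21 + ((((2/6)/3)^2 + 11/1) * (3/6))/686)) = 6269281/277830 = 22.57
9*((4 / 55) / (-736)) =-9 / 10120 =-0.00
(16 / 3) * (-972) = -5184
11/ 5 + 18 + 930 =4751/ 5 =950.20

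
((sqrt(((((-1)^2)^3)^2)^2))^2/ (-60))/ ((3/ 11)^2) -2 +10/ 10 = -661/ 540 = -1.22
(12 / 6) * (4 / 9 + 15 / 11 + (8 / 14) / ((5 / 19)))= 27578 / 3465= 7.96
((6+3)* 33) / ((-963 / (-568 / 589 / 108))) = 1562 / 567207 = 0.00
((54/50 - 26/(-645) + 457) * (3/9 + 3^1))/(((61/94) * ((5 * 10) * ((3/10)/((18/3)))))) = 555516688/590175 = 941.27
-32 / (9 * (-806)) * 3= 16 / 1209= 0.01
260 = 260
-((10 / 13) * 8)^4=-40960000 / 28561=-1434.12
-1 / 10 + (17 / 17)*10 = 99 / 10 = 9.90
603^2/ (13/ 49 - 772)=-5938947/ 12605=-471.16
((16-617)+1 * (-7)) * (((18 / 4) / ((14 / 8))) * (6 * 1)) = -65664 / 7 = -9380.57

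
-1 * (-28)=28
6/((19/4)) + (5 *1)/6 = 2.10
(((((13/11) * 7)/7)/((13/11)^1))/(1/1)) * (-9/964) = -9/964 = -0.01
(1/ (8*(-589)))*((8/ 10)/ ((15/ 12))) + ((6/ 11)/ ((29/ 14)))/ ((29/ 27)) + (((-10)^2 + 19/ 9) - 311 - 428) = -780518228518/ 1225988775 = -636.64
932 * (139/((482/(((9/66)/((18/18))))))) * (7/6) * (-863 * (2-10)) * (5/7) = 558999620/2651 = 210863.68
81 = 81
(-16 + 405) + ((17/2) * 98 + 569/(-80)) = 97191/80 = 1214.89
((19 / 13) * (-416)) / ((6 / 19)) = -5776 / 3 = -1925.33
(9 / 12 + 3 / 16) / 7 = 15 / 112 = 0.13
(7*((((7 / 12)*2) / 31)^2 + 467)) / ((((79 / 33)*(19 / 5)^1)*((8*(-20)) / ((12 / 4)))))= -1244041337 / 184635008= -6.74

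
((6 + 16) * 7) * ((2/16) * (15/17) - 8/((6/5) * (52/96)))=-1660505/884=-1878.40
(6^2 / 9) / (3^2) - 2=-14 / 9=-1.56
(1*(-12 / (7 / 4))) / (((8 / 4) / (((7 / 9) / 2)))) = -4 / 3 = -1.33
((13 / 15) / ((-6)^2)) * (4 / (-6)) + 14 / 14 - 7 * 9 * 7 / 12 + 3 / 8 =-114667 / 3240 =-35.39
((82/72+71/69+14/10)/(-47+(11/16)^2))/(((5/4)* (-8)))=472672/61639425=0.01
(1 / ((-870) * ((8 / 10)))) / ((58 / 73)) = -73 / 40368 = -0.00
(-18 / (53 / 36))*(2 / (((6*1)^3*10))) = -3 / 265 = -0.01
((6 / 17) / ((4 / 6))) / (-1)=-9 / 17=-0.53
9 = 9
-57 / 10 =-5.70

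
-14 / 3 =-4.67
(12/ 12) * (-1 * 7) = -7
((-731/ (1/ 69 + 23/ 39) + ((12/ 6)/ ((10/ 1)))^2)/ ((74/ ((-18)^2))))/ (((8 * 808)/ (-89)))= 118170886797/ 1620363200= 72.93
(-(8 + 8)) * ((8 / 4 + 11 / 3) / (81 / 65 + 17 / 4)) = -16.50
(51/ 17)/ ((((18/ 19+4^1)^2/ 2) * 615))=361/ 905690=0.00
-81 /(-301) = 81 /301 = 0.27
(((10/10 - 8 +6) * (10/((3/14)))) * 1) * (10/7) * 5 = -1000/3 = -333.33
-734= -734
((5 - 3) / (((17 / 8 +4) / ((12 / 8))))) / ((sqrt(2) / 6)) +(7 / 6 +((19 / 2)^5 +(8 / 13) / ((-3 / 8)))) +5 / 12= 72 * sqrt(2) / 49 +32189263 / 416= 77380.11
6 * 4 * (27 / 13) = 648 / 13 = 49.85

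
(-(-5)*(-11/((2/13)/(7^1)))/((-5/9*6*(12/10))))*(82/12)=205205/48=4275.10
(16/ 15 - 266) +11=-3809/ 15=-253.93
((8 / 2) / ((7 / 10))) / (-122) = -20 / 427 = -0.05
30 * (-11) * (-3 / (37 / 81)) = 80190 / 37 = 2167.30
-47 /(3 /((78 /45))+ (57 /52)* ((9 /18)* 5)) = -4888 /465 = -10.51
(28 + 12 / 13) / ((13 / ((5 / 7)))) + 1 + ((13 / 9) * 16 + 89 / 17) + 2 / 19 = 106748888 / 3438981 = 31.04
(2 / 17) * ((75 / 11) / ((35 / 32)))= 960 / 1309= 0.73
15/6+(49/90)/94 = 21199/8460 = 2.51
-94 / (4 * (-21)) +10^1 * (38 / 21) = 269 / 14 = 19.21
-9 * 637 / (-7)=819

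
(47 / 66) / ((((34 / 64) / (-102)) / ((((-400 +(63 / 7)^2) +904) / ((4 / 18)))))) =-3959280 / 11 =-359934.55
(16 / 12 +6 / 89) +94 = 25472 / 267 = 95.40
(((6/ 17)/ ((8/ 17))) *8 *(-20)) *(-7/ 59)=840/ 59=14.24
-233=-233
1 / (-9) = -1 / 9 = -0.11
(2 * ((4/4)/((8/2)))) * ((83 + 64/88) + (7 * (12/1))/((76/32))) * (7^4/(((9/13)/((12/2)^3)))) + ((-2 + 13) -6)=9323074441/209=44608011.68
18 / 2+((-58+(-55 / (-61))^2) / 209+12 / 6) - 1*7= 2897963 / 777689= 3.73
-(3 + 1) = -4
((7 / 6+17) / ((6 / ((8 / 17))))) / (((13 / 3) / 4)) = 872 / 663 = 1.32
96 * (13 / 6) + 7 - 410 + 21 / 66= -4283 / 22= -194.68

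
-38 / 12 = -19 / 6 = -3.17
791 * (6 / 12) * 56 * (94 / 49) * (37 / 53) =1572056 / 53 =29661.43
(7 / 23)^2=49 / 529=0.09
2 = 2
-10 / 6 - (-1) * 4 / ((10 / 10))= 7 / 3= 2.33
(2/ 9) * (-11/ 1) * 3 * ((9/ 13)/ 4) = -33/ 26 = -1.27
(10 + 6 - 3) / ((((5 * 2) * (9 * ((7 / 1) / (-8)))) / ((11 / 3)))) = -572 / 945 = -0.61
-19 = -19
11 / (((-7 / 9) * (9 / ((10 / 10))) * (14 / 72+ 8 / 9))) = -1.45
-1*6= -6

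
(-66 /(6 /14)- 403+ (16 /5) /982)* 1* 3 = -4102281 /2455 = -1670.99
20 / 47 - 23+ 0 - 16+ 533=23238 / 47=494.43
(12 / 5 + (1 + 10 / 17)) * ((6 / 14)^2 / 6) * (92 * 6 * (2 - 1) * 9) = 2526228 / 4165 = 606.54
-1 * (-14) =14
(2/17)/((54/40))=40/459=0.09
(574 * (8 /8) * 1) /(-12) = -287 /6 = -47.83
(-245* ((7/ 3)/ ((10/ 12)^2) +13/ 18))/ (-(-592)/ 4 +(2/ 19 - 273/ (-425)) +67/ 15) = -145370995/ 22269696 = -6.53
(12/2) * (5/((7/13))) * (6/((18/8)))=1040/7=148.57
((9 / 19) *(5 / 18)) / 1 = 5 / 38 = 0.13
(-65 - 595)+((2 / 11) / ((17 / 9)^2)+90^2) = 23651922 / 3179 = 7440.05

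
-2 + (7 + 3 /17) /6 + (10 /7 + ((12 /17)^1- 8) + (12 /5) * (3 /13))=-141913 /23205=-6.12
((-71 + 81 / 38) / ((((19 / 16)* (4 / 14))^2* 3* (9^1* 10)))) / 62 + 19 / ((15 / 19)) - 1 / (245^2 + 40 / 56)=19322825469457 / 804082078980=24.03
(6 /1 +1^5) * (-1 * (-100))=700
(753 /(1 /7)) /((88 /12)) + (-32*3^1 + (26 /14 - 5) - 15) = 604.63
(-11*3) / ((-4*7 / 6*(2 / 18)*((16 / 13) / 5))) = 57915 / 224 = 258.55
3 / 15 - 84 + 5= -394 / 5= -78.80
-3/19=-0.16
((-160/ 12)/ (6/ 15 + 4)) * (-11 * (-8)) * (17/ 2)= -6800/ 3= -2266.67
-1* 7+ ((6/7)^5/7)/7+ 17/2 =2486181/1647086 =1.51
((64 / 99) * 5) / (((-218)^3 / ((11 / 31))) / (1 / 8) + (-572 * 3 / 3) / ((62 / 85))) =-4960 / 358423789617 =-0.00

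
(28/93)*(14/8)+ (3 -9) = -509/93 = -5.47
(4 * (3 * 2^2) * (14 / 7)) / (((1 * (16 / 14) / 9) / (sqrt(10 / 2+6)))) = 756 * sqrt(11) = 2507.37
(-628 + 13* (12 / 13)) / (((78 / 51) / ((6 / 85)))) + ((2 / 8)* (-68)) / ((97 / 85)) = -273181 / 6305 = -43.33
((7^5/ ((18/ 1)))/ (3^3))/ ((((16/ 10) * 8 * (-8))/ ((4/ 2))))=-0.68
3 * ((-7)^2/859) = 0.17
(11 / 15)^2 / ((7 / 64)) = 7744 / 1575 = 4.92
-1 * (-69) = 69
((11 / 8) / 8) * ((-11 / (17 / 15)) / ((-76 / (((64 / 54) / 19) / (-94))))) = -605 / 41535216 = -0.00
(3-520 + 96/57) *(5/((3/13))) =-636415/57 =-11165.18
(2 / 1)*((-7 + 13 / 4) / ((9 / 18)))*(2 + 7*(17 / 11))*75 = -14420.45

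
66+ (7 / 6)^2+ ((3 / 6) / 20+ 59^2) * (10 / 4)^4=156723725 / 1152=136044.90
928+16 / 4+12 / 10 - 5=4641 / 5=928.20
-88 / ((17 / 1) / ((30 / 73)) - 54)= 2640 / 379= 6.97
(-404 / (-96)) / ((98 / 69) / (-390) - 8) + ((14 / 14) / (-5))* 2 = -3987949 / 4307560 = -0.93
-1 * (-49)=49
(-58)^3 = -195112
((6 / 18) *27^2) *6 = 1458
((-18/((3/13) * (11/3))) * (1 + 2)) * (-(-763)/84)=-12753/22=-579.68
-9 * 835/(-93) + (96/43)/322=17343603/214613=80.81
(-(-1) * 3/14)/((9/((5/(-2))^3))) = -125/336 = -0.37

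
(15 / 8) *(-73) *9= -9855 / 8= -1231.88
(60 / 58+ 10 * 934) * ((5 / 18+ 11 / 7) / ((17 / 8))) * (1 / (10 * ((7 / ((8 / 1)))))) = 201975584 / 217413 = 928.99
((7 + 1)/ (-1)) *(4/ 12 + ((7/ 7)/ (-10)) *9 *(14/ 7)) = 176/ 15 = 11.73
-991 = -991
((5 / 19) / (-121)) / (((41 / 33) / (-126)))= 1890 / 8569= 0.22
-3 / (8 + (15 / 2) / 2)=-12 / 47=-0.26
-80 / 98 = -40 / 49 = -0.82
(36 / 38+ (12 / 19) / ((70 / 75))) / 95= 216 / 12635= 0.02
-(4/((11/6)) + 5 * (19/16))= -1429/176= -8.12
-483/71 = -6.80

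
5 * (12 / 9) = 20 / 3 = 6.67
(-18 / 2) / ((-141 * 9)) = 1 / 141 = 0.01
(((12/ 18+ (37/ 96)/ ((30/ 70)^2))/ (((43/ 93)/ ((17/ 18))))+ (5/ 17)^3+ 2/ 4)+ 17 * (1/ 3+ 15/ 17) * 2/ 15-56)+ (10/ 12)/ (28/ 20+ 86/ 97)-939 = -5985899451258941/ 6072699107520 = -985.71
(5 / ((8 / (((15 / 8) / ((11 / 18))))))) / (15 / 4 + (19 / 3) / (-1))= -2025 / 2728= -0.74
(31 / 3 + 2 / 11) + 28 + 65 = 3416 / 33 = 103.52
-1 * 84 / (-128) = 21 / 32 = 0.66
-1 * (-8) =8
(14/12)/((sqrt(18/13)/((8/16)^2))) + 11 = 7*sqrt(26)/144 + 11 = 11.25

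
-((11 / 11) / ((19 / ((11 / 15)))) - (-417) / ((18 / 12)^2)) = -52831 / 285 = -185.37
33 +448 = 481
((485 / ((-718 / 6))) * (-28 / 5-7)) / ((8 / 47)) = 861651 / 2872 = 300.02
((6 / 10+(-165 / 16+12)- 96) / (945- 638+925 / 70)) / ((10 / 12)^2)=-472311 / 1120750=-0.42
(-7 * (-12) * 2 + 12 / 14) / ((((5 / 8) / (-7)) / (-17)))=32150.40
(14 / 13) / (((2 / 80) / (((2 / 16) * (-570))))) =-39900 / 13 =-3069.23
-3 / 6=-1 / 2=-0.50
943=943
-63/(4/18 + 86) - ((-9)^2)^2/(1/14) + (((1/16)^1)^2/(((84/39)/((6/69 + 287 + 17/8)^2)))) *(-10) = -1098982214939873/11769970688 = -93371.70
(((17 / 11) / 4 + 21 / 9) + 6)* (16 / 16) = 1151 / 132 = 8.72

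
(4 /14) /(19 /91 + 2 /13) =26 /33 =0.79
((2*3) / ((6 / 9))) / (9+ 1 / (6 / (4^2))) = 27 / 35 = 0.77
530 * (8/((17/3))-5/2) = -9805/17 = -576.76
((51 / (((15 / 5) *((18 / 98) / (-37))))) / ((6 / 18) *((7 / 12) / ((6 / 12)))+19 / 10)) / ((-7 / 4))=88060 / 103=854.95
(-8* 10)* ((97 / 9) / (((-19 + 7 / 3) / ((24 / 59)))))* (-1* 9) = -55872 / 295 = -189.40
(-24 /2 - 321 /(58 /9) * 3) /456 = -3121 /8816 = -0.35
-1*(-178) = 178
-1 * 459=-459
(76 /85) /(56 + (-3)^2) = 76 /5525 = 0.01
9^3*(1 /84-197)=-4020921 /28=-143604.32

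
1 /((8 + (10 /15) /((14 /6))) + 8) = 7 /114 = 0.06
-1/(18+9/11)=-11/207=-0.05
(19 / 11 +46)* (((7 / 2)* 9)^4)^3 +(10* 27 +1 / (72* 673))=12430925695438036818978741397 / 272904192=45550512083881939120.15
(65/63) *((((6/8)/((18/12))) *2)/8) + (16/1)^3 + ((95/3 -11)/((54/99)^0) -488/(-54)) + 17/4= 6244685/1512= 4130.08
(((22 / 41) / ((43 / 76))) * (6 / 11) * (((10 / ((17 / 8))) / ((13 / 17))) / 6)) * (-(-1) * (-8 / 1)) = -97280 / 22919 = -4.24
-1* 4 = -4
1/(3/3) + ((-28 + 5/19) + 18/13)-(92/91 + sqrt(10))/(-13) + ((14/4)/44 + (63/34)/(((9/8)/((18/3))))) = -514893893/33625592 + sqrt(10)/13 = -15.07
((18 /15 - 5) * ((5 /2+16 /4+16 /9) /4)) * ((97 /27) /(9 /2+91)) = -274607 /928260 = -0.30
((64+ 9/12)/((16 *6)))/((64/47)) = 12173/24576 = 0.50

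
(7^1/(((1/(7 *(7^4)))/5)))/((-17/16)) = -9411920/17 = -553642.35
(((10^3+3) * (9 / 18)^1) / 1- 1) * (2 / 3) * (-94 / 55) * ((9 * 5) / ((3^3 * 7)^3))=-1222 / 321489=-0.00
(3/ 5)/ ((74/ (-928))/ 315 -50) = -87696/ 7308037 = -0.01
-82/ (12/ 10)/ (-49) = 205/ 147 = 1.39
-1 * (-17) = 17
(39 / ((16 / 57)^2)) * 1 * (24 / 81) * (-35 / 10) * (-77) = 2529527 / 64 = 39523.86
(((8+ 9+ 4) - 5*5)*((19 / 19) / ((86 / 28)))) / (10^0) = -56 / 43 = -1.30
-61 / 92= -0.66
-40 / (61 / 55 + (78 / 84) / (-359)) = -11057200 / 305871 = -36.15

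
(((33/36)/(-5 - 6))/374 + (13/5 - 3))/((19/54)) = -80829/71060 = -1.14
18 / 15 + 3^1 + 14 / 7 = 31 / 5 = 6.20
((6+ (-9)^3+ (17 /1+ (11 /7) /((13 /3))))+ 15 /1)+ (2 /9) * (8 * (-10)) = -580192 /819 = -708.42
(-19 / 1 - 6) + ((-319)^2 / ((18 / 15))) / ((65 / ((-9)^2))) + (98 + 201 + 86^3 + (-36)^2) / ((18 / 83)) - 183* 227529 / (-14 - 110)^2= 5474731171957 / 1798992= 3043221.52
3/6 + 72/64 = 13/8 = 1.62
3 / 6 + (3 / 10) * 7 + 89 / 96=1693 / 480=3.53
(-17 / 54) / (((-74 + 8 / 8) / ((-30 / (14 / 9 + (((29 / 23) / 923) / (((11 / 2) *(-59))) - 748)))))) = 234219557 / 1351347652640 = 0.00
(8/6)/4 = 0.33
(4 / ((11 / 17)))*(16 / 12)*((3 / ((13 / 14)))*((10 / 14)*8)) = 21760 / 143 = 152.17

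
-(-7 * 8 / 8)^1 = 7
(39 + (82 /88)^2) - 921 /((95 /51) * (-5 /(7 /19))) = 1333145617 /17472400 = 76.30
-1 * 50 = -50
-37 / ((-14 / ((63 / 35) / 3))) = 111 / 70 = 1.59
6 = 6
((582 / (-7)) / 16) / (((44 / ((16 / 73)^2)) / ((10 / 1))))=-23280 / 410333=-0.06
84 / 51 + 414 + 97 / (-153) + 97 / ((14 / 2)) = 459320 / 1071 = 428.87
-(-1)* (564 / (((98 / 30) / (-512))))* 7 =-4331520 / 7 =-618788.57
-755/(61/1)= -755/61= -12.38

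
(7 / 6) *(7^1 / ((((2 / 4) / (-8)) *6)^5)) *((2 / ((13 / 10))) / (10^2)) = -802816 / 47385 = -16.94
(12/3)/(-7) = -4/7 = -0.57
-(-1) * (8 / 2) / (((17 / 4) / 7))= 112 / 17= 6.59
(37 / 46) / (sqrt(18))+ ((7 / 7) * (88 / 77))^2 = 37 * sqrt(2) / 276+ 64 / 49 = 1.50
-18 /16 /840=-3 /2240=-0.00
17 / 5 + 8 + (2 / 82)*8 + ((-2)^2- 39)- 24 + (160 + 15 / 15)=23287 / 205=113.60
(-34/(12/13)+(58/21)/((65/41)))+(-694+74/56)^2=24449003377/50960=479768.51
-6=-6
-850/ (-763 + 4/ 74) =1.11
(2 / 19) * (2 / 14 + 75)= 1052 / 133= 7.91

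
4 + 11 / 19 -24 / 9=109 / 57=1.91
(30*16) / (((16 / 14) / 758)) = 318360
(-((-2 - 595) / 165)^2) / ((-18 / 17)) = 12.36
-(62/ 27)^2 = -3844/ 729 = -5.27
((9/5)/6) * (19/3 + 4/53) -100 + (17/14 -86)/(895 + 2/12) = -1956216987/19926410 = -98.17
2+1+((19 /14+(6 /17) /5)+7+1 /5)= 11.63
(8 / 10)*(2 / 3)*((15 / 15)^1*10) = 16 / 3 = 5.33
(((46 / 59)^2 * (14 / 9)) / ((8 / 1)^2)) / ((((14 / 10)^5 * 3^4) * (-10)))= -330625 / 97486323984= -0.00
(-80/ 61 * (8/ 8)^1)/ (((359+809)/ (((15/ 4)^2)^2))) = -253125/ 1139968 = -0.22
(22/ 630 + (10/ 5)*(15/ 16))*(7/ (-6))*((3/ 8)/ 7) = -4813/ 40320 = -0.12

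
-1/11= -0.09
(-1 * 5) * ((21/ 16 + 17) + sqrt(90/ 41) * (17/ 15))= -1465/ 16- 17 * sqrt(410)/ 41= -99.96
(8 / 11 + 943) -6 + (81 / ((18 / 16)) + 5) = 11162 / 11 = 1014.73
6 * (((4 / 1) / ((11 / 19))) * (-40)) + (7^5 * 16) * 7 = 20687984 / 11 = 1880725.82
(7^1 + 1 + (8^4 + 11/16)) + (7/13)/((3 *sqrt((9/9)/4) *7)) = 2561357/624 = 4104.74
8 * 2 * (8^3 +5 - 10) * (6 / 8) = 6084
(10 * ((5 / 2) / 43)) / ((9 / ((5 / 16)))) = 125 / 6192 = 0.02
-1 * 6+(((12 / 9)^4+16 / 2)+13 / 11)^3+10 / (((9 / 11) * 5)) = 1876.58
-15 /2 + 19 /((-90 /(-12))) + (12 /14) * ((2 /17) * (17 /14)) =-7121 /1470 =-4.84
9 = 9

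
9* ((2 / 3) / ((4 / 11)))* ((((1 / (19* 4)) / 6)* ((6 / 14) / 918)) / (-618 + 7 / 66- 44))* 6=-121 / 790174280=-0.00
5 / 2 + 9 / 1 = 23 / 2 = 11.50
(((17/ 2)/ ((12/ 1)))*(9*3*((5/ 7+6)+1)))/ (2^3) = 4131/ 224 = 18.44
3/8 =0.38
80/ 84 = 20/ 21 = 0.95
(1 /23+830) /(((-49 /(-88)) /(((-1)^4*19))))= 31920152 /1127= 28323.12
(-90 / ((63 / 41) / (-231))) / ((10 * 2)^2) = 1353 / 40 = 33.82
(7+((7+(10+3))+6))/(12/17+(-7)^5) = -561/285707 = -0.00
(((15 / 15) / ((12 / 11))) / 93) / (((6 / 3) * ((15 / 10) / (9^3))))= 297 / 124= 2.40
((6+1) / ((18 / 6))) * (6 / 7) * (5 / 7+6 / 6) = 24 / 7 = 3.43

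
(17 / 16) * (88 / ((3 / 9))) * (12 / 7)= 3366 / 7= 480.86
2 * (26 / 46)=26 / 23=1.13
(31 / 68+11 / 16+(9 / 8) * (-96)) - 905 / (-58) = -719805 / 7888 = -91.25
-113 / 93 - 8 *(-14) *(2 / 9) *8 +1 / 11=607622 / 3069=197.99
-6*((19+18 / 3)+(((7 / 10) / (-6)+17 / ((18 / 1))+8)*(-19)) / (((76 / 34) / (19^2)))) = 9742693 / 60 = 162378.22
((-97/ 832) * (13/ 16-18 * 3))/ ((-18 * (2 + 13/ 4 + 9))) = -82547/ 3414528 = -0.02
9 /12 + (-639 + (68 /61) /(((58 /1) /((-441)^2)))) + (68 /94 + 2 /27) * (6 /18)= 83506697225 /26938332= 3099.92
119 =119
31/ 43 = 0.72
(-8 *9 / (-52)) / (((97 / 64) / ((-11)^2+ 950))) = 1233792 / 1261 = 978.42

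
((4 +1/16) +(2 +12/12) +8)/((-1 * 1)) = -241/16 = -15.06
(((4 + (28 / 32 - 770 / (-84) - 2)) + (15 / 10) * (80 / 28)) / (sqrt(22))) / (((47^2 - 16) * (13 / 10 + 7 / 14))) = 13715 * sqrt(22) / 72947952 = 0.00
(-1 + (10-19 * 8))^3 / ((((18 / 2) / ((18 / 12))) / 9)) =-4386310.50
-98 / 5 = -19.60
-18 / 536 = -9 / 268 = -0.03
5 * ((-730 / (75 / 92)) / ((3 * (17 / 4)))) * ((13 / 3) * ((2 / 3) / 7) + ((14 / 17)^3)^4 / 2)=-909831908118042534080 / 5615895744657666279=-162.01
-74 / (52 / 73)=-2701 / 26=-103.88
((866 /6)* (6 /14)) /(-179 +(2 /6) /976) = -1267824 /3668777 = -0.35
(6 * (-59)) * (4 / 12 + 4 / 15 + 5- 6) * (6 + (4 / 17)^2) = 247800 / 289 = 857.44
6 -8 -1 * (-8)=6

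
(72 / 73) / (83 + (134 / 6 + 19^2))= 216 / 102127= 0.00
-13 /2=-6.50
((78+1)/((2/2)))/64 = 79/64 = 1.23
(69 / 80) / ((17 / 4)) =69 / 340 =0.20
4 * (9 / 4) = 9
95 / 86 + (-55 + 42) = -1023 / 86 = -11.90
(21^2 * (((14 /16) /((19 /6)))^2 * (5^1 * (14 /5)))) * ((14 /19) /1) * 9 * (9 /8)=771895089 /219488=3516.80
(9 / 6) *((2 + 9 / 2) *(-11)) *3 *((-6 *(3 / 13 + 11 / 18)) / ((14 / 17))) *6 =331551 / 28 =11841.11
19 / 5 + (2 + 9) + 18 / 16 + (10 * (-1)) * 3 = -563 / 40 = -14.08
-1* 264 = -264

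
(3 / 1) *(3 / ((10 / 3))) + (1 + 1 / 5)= 39 / 10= 3.90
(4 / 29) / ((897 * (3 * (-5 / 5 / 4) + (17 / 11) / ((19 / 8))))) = -3344 / 2159079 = -0.00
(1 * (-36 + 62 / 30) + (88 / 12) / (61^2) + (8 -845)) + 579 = -5431383 / 18605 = -291.93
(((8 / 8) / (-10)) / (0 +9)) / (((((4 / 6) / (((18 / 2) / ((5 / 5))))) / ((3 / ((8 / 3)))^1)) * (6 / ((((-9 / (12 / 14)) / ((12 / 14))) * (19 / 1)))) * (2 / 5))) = 8379 / 512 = 16.37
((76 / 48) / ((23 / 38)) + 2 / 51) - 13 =-24269 / 2346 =-10.34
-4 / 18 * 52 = -104 / 9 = -11.56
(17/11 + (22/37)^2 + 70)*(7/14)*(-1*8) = -4330908/15059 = -287.60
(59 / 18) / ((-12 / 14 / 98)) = -20237 / 54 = -374.76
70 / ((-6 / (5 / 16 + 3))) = -1855 / 48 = -38.65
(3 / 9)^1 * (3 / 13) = 1 / 13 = 0.08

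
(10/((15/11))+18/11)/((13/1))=296/429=0.69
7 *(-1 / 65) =-7 / 65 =-0.11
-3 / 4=-0.75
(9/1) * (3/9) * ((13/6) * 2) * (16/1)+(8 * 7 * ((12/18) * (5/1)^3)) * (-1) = -13376/3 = -4458.67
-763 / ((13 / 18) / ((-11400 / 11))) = 156567600 / 143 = 1094878.32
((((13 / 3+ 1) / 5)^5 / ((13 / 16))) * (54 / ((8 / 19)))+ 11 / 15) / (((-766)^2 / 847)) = 67726036147 / 214532662500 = 0.32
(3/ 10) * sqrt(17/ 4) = 3 * sqrt(17)/ 20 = 0.62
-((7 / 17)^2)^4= -0.00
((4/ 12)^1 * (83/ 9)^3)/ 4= 571787/ 8748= 65.36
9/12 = 3/4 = 0.75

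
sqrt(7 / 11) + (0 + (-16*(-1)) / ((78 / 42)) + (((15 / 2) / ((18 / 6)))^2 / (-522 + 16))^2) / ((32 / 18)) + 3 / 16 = sqrt(77) / 11 + 4289188197 / 852087808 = 5.83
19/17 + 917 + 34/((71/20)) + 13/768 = 927.71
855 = 855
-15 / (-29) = 15 / 29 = 0.52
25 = 25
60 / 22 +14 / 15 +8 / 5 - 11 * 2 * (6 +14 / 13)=-150.43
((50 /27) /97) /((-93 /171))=-950 /27063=-0.04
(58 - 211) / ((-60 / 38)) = 969 / 10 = 96.90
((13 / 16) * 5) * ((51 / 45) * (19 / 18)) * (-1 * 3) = -4199 / 288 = -14.58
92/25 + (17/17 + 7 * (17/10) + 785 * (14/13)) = 560277/650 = 861.96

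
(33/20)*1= 33/20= 1.65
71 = 71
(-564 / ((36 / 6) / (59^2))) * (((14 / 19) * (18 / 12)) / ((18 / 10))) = -11452490 / 57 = -200920.88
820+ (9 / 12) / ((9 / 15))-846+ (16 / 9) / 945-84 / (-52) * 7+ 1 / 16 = -23666087 / 1769040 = -13.38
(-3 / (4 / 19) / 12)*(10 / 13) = -95 / 104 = -0.91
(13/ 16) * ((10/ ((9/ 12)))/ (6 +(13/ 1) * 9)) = 65/ 738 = 0.09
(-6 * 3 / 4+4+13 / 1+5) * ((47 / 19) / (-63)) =-235 / 342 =-0.69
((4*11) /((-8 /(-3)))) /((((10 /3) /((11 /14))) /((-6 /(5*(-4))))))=1.17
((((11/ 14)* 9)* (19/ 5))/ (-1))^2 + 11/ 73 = 258339653/ 357700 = 722.22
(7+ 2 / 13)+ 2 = 119 / 13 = 9.15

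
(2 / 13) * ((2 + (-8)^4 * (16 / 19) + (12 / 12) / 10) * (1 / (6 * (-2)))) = -50443 / 1140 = -44.25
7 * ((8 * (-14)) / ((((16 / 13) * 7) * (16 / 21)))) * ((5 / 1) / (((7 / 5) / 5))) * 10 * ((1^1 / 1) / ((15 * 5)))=-2275 / 8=-284.38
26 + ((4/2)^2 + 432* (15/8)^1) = 840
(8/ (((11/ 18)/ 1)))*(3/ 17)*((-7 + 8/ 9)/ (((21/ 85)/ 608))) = -243200/ 7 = -34742.86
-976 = -976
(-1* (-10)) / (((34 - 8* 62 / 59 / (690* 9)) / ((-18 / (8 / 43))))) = -354482325 / 12456764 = -28.46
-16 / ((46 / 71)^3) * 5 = -3579110 / 12167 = -294.17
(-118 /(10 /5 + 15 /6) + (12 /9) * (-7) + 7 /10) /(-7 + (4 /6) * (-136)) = 3137 /8790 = 0.36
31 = 31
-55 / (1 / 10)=-550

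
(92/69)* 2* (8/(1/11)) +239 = 1421/3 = 473.67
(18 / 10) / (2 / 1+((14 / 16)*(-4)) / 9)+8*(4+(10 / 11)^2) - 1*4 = 626862 / 17545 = 35.73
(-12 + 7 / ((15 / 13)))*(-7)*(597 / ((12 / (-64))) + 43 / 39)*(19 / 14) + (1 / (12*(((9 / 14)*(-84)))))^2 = -4896754889119 / 27293760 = -179409.32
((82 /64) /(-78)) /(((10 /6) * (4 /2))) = -41 /8320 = -0.00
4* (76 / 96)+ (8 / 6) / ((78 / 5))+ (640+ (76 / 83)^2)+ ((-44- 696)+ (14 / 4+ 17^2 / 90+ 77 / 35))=-701217721 / 8060130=-87.00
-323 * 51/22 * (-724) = 5963226/11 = 542111.45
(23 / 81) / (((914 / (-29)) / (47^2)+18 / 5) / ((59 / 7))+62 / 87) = 434653885 / 1742085846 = 0.25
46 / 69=2 / 3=0.67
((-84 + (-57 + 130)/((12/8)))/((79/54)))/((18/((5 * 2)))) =-1060/79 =-13.42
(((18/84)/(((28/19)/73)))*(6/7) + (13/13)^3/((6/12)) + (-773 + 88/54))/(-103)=28163515/3815532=7.38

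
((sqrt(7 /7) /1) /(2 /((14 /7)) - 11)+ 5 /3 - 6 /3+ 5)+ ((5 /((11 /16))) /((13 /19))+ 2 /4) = 33668 /2145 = 15.70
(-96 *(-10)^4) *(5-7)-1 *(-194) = 1920194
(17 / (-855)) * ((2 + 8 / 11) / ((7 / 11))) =-34 / 399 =-0.09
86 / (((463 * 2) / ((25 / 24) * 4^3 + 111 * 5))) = 80195 / 1389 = 57.74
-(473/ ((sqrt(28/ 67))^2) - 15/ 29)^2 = -843860867161/ 659344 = -1279849.16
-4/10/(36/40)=-4/9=-0.44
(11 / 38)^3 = 1331 / 54872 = 0.02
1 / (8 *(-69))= -1 / 552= -0.00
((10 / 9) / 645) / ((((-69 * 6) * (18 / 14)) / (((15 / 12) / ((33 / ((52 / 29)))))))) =-455 / 2069936451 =-0.00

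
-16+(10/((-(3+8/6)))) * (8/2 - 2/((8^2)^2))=-335857/13312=-25.23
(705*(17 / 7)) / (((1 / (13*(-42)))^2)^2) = 152163528032880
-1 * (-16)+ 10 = 26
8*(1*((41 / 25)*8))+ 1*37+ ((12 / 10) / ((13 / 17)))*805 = 456687 / 325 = 1405.19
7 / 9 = 0.78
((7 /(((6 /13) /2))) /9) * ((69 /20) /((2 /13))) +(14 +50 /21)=231743 /2520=91.96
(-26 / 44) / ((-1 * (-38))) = -13 / 836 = -0.02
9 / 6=3 / 2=1.50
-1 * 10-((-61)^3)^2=-51520374371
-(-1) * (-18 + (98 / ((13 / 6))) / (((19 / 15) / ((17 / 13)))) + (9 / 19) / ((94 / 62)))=4377825 / 150917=29.01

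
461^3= 97972181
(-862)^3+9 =-640503919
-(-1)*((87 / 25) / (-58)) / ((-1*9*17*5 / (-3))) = -1 / 4250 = -0.00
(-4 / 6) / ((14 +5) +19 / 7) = -7 / 228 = -0.03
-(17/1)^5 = -1419857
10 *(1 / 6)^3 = 5 / 108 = 0.05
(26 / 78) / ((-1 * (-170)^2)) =-0.00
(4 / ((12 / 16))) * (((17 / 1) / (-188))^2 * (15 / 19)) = 1445 / 41971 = 0.03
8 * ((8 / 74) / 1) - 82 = -3002 / 37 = -81.14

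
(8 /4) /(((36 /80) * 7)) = 40 /63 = 0.63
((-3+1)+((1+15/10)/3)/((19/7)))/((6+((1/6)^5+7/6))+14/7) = -0.18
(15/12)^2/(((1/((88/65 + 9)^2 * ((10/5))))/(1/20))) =452929/27040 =16.75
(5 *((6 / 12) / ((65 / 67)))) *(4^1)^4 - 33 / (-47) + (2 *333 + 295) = 990672 / 611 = 1621.39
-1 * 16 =-16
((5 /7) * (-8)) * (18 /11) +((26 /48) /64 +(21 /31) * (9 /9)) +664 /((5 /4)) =9579199507 /18332160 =522.54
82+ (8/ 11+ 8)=998/ 11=90.73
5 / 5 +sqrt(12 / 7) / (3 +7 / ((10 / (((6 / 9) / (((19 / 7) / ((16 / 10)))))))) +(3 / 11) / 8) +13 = 250800 *sqrt(21) / 2904797 +14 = 14.40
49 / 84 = 7 / 12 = 0.58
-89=-89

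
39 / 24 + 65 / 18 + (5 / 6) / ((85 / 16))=6601 / 1224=5.39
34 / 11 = 3.09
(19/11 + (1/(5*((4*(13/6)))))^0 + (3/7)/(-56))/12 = 3909/17248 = 0.23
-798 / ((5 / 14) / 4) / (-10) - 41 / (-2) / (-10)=89171 / 100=891.71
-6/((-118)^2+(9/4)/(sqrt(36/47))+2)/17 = -594176/23444401633+16 * sqrt(47)/23444401633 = -0.00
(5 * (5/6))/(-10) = -5/12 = -0.42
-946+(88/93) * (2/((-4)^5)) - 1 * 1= -5636555/5952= -947.00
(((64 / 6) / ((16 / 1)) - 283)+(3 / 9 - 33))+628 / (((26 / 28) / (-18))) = -162351 / 13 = -12488.54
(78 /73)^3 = 474552 /389017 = 1.22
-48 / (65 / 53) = -2544 / 65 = -39.14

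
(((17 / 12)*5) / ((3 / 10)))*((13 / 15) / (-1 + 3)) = 1105 / 108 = 10.23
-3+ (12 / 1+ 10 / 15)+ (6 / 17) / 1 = 511 / 51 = 10.02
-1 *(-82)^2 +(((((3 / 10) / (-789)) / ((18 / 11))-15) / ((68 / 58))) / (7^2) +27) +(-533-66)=-575444731459 / 78868440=-7296.26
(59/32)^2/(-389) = -3481/398336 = -0.01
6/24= 1/4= 0.25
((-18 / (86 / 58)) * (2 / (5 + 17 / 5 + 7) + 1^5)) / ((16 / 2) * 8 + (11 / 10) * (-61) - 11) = 151380 / 155617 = 0.97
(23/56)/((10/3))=0.12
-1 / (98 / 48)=-24 / 49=-0.49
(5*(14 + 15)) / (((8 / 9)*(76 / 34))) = 22185 / 304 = 72.98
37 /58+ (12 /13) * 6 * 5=21361 /754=28.33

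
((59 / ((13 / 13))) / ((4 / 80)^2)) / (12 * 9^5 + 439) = 23600 / 709027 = 0.03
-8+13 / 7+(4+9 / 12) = -39 / 28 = -1.39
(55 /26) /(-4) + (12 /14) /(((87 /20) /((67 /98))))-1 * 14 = -14890557 /1034488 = -14.39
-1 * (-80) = 80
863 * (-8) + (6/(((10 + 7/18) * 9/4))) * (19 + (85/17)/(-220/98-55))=-241256216/34969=-6899.15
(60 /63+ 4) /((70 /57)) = 4.03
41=41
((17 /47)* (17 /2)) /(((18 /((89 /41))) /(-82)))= -25721 /846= -30.40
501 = 501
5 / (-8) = -0.62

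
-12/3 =-4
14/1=14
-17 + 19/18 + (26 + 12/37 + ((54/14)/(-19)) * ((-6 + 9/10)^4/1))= -56228777191/442890000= -126.96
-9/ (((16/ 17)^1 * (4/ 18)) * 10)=-1377/ 320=-4.30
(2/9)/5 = 2/45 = 0.04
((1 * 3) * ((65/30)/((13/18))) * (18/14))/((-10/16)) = -648/35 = -18.51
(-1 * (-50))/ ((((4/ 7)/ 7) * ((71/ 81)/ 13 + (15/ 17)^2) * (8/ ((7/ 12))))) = 52.79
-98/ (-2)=49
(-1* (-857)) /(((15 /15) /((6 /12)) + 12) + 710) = 857 /724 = 1.18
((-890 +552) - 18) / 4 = -89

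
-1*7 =-7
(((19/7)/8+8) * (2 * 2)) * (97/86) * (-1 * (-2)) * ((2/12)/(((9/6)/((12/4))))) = 45299/1806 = 25.08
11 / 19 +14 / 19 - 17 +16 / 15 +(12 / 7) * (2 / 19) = -28802 / 1995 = -14.44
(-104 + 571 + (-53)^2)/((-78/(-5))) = 210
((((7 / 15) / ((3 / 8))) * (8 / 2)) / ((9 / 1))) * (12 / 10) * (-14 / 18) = -3136 / 6075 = -0.52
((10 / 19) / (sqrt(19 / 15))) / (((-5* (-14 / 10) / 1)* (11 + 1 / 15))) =75* sqrt(285) / 209741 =0.01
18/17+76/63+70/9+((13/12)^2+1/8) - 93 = -466433/5712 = -81.66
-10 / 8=-5 / 4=-1.25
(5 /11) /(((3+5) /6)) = 15 /44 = 0.34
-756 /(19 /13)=-9828 /19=-517.26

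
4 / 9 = 0.44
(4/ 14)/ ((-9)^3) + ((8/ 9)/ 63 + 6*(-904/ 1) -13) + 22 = -3947525/ 729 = -5414.99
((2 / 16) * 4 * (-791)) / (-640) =791 / 1280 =0.62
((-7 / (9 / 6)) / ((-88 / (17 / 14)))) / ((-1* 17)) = -0.00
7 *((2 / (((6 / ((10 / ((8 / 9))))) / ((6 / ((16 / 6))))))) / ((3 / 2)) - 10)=-245 / 8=-30.62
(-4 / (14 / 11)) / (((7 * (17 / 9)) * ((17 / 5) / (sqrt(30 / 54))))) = -330 * sqrt(5) / 14161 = -0.05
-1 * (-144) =144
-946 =-946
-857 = -857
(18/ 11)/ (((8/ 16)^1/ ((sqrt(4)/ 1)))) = 72/ 11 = 6.55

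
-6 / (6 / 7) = -7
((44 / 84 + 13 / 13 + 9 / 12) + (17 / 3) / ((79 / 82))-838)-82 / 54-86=-54788579 / 59724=-917.36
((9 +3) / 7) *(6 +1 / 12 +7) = 157 / 7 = 22.43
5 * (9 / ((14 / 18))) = 405 / 7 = 57.86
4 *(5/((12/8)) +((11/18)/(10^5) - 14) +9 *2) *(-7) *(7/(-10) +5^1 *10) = -45553237961/4500000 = -10122.94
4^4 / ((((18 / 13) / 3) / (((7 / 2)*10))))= 58240 / 3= 19413.33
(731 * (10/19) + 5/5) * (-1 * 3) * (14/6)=-51303/19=-2700.16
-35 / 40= -7 / 8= -0.88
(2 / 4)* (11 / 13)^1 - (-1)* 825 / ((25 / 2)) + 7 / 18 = 7817 / 117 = 66.81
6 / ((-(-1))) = 6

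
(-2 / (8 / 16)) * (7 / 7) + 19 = 15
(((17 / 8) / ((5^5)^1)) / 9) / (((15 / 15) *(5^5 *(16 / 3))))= 17 / 3750000000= 0.00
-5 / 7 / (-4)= 5 / 28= 0.18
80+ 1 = 81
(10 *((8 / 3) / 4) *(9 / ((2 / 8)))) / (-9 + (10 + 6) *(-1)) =-48 / 5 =-9.60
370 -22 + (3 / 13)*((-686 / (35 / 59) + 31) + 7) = 5844 / 65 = 89.91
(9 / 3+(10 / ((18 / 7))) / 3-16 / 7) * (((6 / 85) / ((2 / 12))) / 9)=304 / 3213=0.09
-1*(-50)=50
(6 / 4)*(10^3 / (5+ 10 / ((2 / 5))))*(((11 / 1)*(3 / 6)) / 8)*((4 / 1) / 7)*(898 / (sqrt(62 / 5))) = 123475*sqrt(310) / 434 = 5009.22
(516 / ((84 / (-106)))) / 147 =-4558 / 1029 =-4.43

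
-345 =-345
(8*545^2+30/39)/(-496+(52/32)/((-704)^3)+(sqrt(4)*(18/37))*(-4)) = -3190334151815331840/671164741458029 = -4753.43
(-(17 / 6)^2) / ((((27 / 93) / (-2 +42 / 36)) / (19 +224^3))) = 55941205465 / 216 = 258987062.34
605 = 605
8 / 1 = 8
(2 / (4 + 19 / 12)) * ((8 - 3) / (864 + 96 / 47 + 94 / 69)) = 194580 / 94235299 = 0.00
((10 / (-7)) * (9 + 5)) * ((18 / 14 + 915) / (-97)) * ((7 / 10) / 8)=3207 / 194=16.53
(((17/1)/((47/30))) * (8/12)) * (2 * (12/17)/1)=480/47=10.21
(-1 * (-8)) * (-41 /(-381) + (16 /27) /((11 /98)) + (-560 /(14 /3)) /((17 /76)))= -2724343720 /641223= -4248.67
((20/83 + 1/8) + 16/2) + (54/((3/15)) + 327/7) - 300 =116573/4648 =25.08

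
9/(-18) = -1/2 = -0.50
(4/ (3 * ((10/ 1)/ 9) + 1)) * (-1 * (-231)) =2772/ 13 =213.23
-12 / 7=-1.71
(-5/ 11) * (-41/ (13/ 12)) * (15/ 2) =18450/ 143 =129.02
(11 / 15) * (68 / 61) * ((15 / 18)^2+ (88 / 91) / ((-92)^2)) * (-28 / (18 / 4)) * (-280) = 100838909248 / 101937771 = 989.22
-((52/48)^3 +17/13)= -57937/22464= -2.58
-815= -815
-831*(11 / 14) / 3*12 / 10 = -9141 / 35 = -261.17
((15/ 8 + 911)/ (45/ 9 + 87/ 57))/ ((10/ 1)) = 138757/ 9920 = 13.99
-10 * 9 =-90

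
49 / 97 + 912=88513 / 97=912.51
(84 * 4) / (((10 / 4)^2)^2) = 5376 / 625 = 8.60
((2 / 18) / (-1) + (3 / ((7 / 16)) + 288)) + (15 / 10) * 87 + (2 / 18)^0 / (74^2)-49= 129800429 / 344988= 376.25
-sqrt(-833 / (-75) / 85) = -7 * sqrt(15) / 75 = -0.36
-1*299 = -299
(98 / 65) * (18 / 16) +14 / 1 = 4081 / 260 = 15.70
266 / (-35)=-38 / 5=-7.60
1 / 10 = 0.10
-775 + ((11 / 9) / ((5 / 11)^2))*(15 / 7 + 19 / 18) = -21434857 / 28350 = -756.08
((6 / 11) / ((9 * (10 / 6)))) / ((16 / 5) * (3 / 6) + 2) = 1 / 99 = 0.01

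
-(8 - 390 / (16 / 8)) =187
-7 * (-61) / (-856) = -427 / 856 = -0.50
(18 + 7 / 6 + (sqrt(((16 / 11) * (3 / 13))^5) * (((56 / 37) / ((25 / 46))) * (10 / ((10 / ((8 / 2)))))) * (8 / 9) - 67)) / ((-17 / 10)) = 1435 / 51 - 168820736 * sqrt(429) / 9196631015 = 27.76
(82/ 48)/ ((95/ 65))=533/ 456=1.17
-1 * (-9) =9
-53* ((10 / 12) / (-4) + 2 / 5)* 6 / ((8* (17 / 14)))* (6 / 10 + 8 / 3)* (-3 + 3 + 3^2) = -1254351 / 6800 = -184.46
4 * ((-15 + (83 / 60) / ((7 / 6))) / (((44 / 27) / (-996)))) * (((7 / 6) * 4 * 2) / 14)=8668188 / 385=22514.77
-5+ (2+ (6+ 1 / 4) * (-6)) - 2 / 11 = -40.68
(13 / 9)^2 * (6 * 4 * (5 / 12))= 1690 / 81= 20.86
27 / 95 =0.28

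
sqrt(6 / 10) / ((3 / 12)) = 4 * sqrt(15) / 5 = 3.10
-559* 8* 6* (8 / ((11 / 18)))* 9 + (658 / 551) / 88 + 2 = -76642446671 / 24244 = -3161295.44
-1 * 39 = -39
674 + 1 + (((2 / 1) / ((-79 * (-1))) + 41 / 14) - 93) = 646959 / 1106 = 584.95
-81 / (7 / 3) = -243 / 7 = -34.71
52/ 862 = 26/ 431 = 0.06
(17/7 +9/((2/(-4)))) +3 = -88/7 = -12.57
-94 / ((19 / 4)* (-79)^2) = -376 / 118579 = -0.00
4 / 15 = 0.27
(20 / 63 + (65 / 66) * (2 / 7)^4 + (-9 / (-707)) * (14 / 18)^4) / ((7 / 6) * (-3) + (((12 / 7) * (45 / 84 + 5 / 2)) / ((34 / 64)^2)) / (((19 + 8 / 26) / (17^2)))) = 320858115686 / 266016537315837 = 0.00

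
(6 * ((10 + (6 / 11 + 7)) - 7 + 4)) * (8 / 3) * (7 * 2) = 35840 / 11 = 3258.18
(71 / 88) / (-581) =-71 / 51128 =-0.00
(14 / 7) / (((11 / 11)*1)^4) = 2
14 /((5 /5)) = 14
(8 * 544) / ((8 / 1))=544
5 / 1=5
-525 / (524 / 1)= -525 / 524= -1.00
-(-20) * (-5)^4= 12500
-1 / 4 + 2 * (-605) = -4841 / 4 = -1210.25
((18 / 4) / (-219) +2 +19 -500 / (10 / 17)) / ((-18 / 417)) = 16824143 / 876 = 19205.64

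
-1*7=-7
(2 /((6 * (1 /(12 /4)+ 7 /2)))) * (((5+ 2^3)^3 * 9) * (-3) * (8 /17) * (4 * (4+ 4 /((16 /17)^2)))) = -32328855 /391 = -82682.49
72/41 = 1.76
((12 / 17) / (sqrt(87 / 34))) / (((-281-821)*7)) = -2*sqrt(2958) / 1901501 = -0.00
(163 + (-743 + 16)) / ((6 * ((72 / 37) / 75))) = -43475 / 12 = -3622.92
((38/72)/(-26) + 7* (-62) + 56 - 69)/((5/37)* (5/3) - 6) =15481207/199992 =77.41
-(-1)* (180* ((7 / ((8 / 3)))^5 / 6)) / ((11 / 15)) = 918922725 / 180224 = 5098.78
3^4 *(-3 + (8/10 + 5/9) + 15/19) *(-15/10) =19737/190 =103.88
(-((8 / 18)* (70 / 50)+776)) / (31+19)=-17474 / 1125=-15.53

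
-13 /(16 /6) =-39 /8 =-4.88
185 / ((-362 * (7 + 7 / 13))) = -2405 / 35476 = -0.07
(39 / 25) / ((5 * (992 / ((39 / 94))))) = 1521 / 11656000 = 0.00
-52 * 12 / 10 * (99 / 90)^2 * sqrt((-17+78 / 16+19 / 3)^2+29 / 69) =-1573 * sqrt(10348873) / 11500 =-440.03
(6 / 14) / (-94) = -3 / 658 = -0.00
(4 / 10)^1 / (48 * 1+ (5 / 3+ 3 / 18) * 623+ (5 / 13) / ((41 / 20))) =6396 / 19033765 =0.00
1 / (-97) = -1 / 97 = -0.01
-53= -53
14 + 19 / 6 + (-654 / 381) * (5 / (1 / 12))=-65399 / 762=-85.83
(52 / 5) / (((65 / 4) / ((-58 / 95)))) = -0.39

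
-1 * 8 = -8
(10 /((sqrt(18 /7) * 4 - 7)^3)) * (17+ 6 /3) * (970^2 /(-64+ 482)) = -15581341636 /14641 - 4163595408 * sqrt(14) /14641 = -2128276.02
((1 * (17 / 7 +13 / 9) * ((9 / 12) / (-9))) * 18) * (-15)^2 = -1307.14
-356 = -356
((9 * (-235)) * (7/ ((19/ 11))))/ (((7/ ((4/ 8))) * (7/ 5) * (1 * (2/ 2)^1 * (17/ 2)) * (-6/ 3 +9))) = -7.35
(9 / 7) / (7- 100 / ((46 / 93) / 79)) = -207 / 2570323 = -0.00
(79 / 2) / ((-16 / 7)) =-553 / 32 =-17.28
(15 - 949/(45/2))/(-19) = 1223/855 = 1.43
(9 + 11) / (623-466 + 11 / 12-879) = -240 / 8653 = -0.03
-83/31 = -2.68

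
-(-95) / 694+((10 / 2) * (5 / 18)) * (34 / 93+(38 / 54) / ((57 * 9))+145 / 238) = 50147530085 / 33594498252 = 1.49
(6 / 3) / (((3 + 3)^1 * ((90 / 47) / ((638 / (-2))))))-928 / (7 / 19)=-2574.39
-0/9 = 0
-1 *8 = -8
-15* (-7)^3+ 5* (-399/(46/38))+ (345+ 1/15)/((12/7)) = 3827684/1035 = 3698.25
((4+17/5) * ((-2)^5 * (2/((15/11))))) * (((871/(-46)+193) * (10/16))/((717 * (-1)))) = 4345132/82455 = 52.70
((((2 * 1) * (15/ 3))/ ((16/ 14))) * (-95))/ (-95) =35/ 4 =8.75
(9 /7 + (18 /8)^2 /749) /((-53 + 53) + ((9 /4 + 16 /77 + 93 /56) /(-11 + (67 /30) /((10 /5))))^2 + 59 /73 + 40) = 37419374837999 /1186497156002812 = 0.03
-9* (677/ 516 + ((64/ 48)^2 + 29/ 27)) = -19337/ 516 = -37.47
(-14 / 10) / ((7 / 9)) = -9 / 5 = -1.80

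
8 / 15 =0.53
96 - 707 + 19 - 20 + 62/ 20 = -6089/ 10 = -608.90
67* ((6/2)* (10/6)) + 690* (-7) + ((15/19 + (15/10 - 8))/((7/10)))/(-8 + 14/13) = -1536887/342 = -4493.82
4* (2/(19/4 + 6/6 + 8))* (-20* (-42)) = 5376/11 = 488.73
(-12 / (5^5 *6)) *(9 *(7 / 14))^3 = -729 / 12500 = -0.06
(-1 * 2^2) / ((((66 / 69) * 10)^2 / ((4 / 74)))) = -529 / 223850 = -0.00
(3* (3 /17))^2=81 /289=0.28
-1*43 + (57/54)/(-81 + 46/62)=-1926301/44784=-43.01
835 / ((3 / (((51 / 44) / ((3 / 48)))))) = 56780 / 11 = 5161.82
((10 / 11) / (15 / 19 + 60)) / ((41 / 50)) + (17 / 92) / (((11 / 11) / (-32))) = -5.89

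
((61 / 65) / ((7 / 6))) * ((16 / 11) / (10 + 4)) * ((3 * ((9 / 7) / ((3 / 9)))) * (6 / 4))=355752 / 245245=1.45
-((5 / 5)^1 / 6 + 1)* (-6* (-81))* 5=-2835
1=1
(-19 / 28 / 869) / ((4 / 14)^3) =-931 / 27808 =-0.03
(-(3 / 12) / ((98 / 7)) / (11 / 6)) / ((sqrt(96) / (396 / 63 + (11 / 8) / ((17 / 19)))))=-677 * sqrt(6) / 213248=-0.01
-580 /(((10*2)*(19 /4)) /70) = -8120 /19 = -427.37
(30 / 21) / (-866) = -5 / 3031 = -0.00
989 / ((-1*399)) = -989 / 399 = -2.48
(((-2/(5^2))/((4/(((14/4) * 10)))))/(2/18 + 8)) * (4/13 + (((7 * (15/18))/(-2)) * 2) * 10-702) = 622461/9490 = 65.59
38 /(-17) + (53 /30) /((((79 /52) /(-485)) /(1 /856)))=-4990729 /1724412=-2.89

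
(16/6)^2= 7.11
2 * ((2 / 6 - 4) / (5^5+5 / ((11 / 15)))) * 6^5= -313632 / 17225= -18.21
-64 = -64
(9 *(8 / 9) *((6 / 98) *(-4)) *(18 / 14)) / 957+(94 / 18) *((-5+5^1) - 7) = -36000785 / 984753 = -36.56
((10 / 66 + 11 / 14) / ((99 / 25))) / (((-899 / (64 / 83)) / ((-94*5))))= 162808000 / 1706416173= 0.10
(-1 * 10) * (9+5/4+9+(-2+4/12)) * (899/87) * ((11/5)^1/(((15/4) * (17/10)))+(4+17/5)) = -12918475/918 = -14072.41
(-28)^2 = 784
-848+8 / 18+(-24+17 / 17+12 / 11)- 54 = -91423 / 99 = -923.46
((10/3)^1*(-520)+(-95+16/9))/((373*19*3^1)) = -16439/191349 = -0.09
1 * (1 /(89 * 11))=1 /979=0.00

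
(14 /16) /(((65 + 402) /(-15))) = -105 /3736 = -0.03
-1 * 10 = -10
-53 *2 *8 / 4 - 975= -1187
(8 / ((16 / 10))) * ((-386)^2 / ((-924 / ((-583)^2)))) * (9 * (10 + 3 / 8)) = -1432941279495 / 56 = -25588237133.84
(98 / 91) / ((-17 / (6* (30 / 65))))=-504 / 2873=-0.18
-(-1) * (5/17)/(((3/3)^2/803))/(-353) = -4015/6001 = -0.67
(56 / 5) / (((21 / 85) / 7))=317.33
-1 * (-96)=96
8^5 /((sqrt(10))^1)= 16384 * sqrt(10) /5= 10362.15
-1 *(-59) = 59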